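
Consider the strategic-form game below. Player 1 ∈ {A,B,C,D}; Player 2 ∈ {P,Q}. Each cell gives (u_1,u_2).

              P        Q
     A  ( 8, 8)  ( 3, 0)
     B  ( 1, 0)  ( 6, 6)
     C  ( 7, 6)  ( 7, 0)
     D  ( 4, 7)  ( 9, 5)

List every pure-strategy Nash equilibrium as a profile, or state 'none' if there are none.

NE set: (A,P)

(A,P): NE
(A,Q): not NE [P1→D gives 9>3; P2→P gives 8>0]
(B,P): not NE [P1→A gives 8>1; P2→Q gives 6>0]
(B,Q): not NE [P1→D gives 9>6]
(C,P): not NE [P1→A gives 8>7]
(C,Q): not NE [P1→D gives 9>7; P2→P gives 6>0]
(D,P): not NE [P1→A gives 8>4]
(D,Q): not NE [P2→P gives 7>5]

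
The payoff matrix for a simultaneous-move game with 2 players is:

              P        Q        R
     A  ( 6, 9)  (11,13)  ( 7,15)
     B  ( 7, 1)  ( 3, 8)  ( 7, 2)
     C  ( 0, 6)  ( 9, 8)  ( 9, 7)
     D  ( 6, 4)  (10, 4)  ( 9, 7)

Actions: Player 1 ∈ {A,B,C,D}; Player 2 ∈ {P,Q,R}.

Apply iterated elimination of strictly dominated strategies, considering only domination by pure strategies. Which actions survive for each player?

Survivors P1:{A,C,D} P2:{Q,R}

P2 drop P (R beats it: A:15>9 B:2>1 C:7>6 D:7>4)
P1 drop B (C beats it: Q:9>3 R:9>7)
P1→{A,C,D} P2→{Q,R}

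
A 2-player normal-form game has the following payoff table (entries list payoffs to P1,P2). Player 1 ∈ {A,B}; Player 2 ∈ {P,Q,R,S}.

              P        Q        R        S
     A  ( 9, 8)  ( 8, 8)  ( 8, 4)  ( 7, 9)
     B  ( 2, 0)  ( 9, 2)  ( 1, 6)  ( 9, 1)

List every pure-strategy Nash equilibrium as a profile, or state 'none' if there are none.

(A,P): not NE [P2→S gives 9>8]
(A,Q): not NE [P1→B gives 9>8; P2→S gives 9>8]
(A,R): not NE [P2→S gives 9>4]
(A,S): not NE [P1→B gives 9>7]
(B,P): not NE [P1→A gives 9>2; P2→R gives 6>0]
(B,Q): not NE [P2→R gives 6>2]
(B,R): not NE [P1→A gives 8>1]
(B,S): not NE [P2→R gives 6>1]

No pure NE.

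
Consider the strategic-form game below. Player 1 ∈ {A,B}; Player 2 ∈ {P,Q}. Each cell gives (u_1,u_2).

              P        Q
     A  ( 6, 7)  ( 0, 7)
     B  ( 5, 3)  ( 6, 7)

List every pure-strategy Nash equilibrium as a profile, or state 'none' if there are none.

NE set: (A,P), (B,Q)

(A,P): NE
(A,Q): not NE [P1→B gives 6>0]
(B,P): not NE [P1→A gives 6>5; P2→Q gives 7>3]
(B,Q): NE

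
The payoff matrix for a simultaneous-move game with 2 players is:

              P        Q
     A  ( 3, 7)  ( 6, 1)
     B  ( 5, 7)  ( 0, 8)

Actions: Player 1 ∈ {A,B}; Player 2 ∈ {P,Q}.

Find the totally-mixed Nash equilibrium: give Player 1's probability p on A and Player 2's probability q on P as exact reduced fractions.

P1 indiff ⇒ q·3+(1-q)·6 = q·5+(1-q)·0 ⇒ q(-2) = (1-q)(-6) ⇒ q = 3/4
P2 indiff ⇒ p·7+(1-p)·7 = p·1+(1-p)·8 ⇒ p(6) = (1-p)(1) ⇒ p = 1/7

(p,q) = (1/7, 3/4)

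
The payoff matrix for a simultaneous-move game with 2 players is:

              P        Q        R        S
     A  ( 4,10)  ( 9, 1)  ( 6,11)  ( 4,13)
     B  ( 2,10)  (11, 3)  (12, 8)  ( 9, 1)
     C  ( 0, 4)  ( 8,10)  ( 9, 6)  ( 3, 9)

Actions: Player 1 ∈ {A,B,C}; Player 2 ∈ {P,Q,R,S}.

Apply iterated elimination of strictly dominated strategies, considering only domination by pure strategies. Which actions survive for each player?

P1 drop C (B beats it: P:2>0 Q:11>8 R:12>9 S:9>3)
P2 drop Q (P beats it: A:10>1 B:10>3)
P1→{A,B} P2→{P,R,S}

Survivors P1:{A,B} P2:{P,R,S}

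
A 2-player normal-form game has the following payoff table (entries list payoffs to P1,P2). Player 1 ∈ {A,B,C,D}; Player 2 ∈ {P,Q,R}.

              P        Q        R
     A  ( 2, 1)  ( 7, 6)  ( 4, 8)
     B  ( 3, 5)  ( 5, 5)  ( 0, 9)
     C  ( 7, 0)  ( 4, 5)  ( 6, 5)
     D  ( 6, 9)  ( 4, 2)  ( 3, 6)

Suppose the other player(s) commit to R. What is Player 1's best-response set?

u_1(A vs R) = 4
u_1(B vs R) = 0
u_1(C vs R) = 6
u_1(D vs R) = 3
max payoff 6 at {C}

P1 best: {C}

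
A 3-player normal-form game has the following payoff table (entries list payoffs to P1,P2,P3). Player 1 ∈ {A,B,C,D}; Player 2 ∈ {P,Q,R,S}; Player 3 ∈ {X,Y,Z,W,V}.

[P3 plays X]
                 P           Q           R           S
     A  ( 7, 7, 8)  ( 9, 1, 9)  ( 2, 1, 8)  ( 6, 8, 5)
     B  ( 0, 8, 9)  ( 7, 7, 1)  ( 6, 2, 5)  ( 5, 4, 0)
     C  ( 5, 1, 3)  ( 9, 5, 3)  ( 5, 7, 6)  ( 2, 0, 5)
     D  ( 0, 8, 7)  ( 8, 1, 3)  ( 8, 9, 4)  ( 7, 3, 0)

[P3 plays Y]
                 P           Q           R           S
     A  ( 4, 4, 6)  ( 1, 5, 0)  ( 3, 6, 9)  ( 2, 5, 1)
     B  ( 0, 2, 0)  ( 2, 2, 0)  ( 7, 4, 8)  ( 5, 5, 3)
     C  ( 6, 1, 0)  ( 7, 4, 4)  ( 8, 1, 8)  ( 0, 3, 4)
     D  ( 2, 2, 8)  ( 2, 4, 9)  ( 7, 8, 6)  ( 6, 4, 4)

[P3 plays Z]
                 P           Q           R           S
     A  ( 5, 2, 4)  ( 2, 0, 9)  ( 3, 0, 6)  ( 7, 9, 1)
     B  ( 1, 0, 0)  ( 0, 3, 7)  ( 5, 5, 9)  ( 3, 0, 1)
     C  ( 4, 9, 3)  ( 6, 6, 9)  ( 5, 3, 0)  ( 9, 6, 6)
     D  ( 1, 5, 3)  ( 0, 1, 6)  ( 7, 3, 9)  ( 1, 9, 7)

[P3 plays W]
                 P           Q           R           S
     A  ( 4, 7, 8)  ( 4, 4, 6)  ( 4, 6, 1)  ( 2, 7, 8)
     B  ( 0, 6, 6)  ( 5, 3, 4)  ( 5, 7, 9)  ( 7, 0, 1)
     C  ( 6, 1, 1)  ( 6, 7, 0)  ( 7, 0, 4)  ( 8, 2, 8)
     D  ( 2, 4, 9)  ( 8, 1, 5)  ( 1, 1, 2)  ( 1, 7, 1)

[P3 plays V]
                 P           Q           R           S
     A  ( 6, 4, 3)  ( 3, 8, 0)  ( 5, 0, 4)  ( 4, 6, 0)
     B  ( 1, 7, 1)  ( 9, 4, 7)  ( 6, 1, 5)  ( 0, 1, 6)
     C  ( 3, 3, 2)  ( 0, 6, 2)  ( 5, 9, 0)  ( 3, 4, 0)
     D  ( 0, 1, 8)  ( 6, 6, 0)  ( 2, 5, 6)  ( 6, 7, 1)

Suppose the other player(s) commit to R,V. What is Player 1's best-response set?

u_1(A vs R,V) = 5
u_1(B vs R,V) = 6
u_1(C vs R,V) = 5
u_1(D vs R,V) = 2
max payoff 6 at {B}

BR_1 = {B}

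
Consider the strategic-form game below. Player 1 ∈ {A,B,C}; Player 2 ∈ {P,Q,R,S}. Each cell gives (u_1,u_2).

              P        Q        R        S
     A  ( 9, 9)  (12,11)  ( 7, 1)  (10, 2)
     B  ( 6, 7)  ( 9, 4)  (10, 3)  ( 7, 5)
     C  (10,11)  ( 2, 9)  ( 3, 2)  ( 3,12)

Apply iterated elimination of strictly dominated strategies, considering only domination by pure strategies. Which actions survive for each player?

P2 drop R (P beats it: A:9>1 B:7>3 C:11>2)
P1 drop B (A beats it: P:9>6 Q:12>9 S:10>7)
P1→{A,C} P2→{P,Q,S}

Survivors P1:{A,C} P2:{P,Q,S}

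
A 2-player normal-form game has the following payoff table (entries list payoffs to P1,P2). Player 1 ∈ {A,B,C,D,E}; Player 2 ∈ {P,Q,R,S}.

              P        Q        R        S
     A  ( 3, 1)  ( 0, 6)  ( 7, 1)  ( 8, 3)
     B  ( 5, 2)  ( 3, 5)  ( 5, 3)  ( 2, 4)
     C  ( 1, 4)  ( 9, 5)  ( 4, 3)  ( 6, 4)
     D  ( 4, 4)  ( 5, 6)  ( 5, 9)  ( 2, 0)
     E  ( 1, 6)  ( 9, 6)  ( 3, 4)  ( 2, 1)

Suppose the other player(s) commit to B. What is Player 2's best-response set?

argmax u_2 = {Q}

u_2(P vs B) = 2
u_2(Q vs B) = 5
u_2(R vs B) = 3
u_2(S vs B) = 4
max payoff 5 at {Q}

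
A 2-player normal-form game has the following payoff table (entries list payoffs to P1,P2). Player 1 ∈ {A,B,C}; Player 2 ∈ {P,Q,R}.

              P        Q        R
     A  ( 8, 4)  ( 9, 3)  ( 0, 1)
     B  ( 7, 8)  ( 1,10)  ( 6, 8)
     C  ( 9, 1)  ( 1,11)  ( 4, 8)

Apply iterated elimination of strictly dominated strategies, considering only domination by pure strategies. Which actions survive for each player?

Survivors P1:{A,C} P2:{P,Q}

P2 drop R (Q beats it: A:3>1 B:10>8 C:11>8)
P1 drop B (A beats it: P:8>7 Q:9>1)
P1→{A,C} P2→{P,Q}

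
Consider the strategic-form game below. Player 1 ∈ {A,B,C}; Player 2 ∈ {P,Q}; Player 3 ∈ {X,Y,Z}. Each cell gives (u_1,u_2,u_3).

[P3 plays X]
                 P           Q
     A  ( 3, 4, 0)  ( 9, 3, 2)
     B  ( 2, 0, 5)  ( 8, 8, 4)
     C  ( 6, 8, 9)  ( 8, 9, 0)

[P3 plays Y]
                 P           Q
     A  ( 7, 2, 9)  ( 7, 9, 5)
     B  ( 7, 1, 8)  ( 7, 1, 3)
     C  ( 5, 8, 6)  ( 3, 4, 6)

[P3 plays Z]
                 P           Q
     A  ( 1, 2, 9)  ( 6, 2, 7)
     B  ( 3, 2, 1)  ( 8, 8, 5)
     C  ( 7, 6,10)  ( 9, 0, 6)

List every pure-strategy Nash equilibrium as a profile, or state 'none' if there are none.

NE set: (B,P,Y), (C,P,Z)

(A,P,X): not NE [P1→C gives 6>3; P3→Z gives 9>0]
(A,P,Y): not NE [P2→Q gives 9>2]
(A,P,Z): not NE [P1→C gives 7>1]
(A,Q,X): not NE [P2→P gives 4>3; P3→Z gives 7>2]
(A,Q,Y): not NE [P3→Z gives 7>5]
(A,Q,Z): not NE [P1→C gives 9>6]
(B,P,X): not NE [P1→C gives 6>2; P2→Q gives 8>0; P3→Y gives 8>5]
(B,P,Y): NE
(B,P,Z): not NE [P1→C gives 7>3; P2→Q gives 8>2; P3→Y gives 8>1]
(B,Q,X): not NE [P1→A gives 9>8; P3→Z gives 5>4]
(B,Q,Y): not NE [P3→Z gives 5>3]
(B,Q,Z): not NE [P1→C gives 9>8]
(C,P,X): not NE [P2→Q gives 9>8; P3→Z gives 10>9]
(C,P,Y): not NE [P1→B gives 7>5; P3→Z gives 10>6]
(C,P,Z): NE
(C,Q,X): not NE [P1→A gives 9>8; P3→Z gives 6>0]
(C,Q,Y): not NE [P1→B gives 7>3; P2→P gives 8>4]
(C,Q,Z): not NE [P2→P gives 6>0]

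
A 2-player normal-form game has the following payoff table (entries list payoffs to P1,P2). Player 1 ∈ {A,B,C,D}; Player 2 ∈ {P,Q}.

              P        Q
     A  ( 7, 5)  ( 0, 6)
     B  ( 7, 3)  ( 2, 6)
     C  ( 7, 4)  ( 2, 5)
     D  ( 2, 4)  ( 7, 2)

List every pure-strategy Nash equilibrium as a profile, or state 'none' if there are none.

(A,P): not NE [P2→Q gives 6>5]
(A,Q): not NE [P1→D gives 7>0]
(B,P): not NE [P2→Q gives 6>3]
(B,Q): not NE [P1→D gives 7>2]
(C,P): not NE [P2→Q gives 5>4]
(C,Q): not NE [P1→D gives 7>2]
(D,P): not NE [P1→C gives 7>2]
(D,Q): not NE [P2→P gives 4>2]

PSNE: ∅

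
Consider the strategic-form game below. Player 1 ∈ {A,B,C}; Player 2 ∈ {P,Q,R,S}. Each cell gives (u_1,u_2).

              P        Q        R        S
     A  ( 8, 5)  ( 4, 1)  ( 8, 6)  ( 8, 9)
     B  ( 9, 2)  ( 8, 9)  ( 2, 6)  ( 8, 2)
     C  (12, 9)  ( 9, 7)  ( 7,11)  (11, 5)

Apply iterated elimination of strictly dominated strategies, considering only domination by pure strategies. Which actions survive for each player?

Remaining: P1:{A,C} P2:{R,S}

P1 drop B (C beats it: P:12>9 Q:9>8 R:7>2 S:11>8)
P2 drop P (R beats it: A:6>5 C:11>9)
P2 drop Q (R beats it: A:6>1 C:11>7)
P1→{A,C} P2→{R,S}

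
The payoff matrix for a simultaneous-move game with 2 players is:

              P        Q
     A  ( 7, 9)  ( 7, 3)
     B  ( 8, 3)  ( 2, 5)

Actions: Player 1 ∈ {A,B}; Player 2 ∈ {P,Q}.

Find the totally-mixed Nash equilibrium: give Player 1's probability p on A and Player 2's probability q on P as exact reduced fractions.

P1 mixes 1/4 on A; P2 mixes 5/6 on P

P1 indiff ⇒ q·7+(1-q)·7 = q·8+(1-q)·2 ⇒ q(-1) = (1-q)(-5) ⇒ q = 5/6
P2 indiff ⇒ p·9+(1-p)·3 = p·3+(1-p)·5 ⇒ p(6) = (1-p)(2) ⇒ p = 1/4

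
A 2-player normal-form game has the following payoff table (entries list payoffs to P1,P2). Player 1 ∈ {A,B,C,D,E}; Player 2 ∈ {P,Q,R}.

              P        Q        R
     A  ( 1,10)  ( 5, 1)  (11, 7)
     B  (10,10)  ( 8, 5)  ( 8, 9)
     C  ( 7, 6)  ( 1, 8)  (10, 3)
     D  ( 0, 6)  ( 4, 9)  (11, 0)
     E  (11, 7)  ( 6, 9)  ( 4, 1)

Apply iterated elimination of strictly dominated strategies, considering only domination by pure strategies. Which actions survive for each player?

P2 drop R (P beats it: A:10>7 B:10>9 C:6>3 D:6>0 E:7>1)
P1 drop A (B beats it: P:10>1 Q:8>5)
P1 drop C (B beats it: P:10>7 Q:8>1)
P1 drop D (B beats it: P:10>0 Q:8>4)
P1→{B,E} P2→{P,Q}

Remaining: P1:{B,E} P2:{P,Q}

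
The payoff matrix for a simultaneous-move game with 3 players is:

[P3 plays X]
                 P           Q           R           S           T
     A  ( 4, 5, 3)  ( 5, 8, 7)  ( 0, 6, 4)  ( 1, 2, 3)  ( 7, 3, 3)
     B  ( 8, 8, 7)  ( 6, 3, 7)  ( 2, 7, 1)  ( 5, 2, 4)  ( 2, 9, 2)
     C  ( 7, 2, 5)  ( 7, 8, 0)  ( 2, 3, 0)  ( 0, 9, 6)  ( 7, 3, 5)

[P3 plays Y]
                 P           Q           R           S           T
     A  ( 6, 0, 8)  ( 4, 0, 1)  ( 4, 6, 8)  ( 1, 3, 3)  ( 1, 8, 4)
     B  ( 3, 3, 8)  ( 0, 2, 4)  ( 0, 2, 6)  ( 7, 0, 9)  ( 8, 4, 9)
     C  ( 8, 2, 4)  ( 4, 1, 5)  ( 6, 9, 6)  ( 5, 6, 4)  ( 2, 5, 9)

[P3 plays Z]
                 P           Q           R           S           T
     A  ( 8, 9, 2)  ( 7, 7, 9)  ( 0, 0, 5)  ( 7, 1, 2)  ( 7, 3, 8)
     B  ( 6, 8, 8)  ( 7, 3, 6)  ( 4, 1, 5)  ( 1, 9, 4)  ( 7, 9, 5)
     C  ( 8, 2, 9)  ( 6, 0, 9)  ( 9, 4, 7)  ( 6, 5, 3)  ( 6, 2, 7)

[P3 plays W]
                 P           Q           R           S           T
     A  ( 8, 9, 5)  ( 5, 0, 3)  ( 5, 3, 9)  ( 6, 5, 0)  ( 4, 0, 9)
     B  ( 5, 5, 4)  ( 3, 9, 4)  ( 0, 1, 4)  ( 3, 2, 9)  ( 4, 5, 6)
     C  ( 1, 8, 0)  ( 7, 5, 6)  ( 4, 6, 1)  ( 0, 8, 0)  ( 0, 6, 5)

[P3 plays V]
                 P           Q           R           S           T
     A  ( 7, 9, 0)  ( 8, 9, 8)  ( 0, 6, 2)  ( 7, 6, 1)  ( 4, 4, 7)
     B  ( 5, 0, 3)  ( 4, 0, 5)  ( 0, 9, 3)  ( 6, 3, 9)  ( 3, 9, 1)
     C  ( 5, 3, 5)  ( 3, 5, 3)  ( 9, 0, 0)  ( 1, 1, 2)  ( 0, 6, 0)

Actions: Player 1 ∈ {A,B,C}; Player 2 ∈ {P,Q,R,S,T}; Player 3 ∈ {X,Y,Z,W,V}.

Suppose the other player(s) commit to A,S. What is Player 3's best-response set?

u_3(X vs A,S) = 3
u_3(Y vs A,S) = 3
u_3(Z vs A,S) = 2
u_3(W vs A,S) = 0
u_3(V vs A,S) = 1
max payoff 3 at {X,Y}

BR_3 = {X,Y}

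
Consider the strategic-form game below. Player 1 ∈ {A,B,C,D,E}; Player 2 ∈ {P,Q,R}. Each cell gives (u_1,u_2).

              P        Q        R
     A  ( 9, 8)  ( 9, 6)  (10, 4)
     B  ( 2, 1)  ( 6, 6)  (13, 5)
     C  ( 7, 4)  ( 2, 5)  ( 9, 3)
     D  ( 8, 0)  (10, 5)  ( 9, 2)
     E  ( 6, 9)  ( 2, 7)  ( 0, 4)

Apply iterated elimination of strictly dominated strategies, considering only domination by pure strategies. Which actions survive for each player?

IESDS → P1:{A,D} P2:{P,Q}

P1 drop C (A beats it: P:9>7 Q:9>2 R:10>9)
P1 drop E (A beats it: P:9>6 Q:9>2 R:10>0)
P2 drop R (Q beats it: A:6>4 B:6>5 D:5>2)
P1 drop B (A beats it: P:9>2 Q:9>6)
P1→{A,D} P2→{P,Q}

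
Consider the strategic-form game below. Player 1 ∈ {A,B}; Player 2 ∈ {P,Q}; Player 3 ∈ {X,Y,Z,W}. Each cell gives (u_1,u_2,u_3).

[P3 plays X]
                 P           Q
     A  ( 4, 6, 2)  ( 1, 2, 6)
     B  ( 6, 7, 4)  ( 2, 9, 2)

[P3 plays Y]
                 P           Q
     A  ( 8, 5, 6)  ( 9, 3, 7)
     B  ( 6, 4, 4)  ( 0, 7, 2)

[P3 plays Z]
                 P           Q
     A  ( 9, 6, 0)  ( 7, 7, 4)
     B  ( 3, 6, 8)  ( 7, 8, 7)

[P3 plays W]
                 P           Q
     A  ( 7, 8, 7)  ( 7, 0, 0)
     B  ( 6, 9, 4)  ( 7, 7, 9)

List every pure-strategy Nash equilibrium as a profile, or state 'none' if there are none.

Nash profiles: (A,P,W)

(A,P,X): not NE [P1→B gives 6>4; P3→W gives 7>2]
(A,P,Y): not NE [P3→W gives 7>6]
(A,P,Z): not NE [P2→Q gives 7>6; P3→W gives 7>0]
(A,P,W): NE
(A,Q,X): not NE [P1→B gives 2>1; P2→P gives 6>2; P3→Y gives 7>6]
(A,Q,Y): not NE [P2→P gives 5>3]
(A,Q,Z): not NE [P3→Y gives 7>4]
(A,Q,W): not NE [P2→P gives 8>0; P3→Y gives 7>0]
(B,P,X): not NE [P2→Q gives 9>7; P3→Z gives 8>4]
(B,P,Y): not NE [P1→A gives 8>6; P2→Q gives 7>4; P3→Z gives 8>4]
(B,P,Z): not NE [P1→A gives 9>3; P2→Q gives 8>6]
(B,P,W): not NE [P1→A gives 7>6; P3→Z gives 8>4]
(B,Q,X): not NE [P3→W gives 9>2]
(B,Q,Y): not NE [P1→A gives 9>0; P3→W gives 9>2]
(B,Q,Z): not NE [P3→W gives 9>7]
(B,Q,W): not NE [P2→P gives 9>7]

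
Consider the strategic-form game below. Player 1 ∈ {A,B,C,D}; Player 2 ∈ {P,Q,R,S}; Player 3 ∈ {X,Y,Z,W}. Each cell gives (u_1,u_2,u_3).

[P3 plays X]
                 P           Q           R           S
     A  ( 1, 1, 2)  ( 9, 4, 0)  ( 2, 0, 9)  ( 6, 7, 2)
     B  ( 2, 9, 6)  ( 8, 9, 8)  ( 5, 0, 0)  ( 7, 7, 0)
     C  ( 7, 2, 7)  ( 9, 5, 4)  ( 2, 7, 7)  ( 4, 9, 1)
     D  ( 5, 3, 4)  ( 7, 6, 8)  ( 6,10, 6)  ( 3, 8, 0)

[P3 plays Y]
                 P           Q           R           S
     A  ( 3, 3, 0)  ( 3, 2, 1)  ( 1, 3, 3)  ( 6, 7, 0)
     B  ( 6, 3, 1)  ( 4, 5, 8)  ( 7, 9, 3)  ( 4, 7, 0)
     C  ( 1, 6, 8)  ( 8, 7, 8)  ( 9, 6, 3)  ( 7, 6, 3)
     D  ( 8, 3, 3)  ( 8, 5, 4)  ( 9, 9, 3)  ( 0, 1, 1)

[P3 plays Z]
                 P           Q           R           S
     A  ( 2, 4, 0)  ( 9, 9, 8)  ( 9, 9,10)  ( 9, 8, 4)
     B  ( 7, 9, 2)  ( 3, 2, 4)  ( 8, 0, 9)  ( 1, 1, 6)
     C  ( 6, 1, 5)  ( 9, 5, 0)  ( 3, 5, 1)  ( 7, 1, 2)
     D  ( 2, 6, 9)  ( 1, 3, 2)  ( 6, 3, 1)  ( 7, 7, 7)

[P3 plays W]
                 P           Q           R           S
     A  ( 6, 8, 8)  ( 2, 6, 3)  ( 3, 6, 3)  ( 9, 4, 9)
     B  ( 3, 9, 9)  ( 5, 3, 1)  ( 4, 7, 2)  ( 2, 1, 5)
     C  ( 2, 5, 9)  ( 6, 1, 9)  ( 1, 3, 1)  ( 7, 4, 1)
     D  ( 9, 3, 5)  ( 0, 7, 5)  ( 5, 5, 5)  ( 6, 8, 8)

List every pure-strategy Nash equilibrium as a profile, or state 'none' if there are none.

(A,P,X): not NE [P1→C gives 7>1; P2→S gives 7>1; P3→W gives 8>2]
(A,P,Y): not NE [P1→D gives 8>3; P2→S gives 7>3; P3→W gives 8>0]
(A,P,Z): not NE [P1→B gives 7>2; P2→R gives 9>4; P3→W gives 8>0]
(A,P,W): not NE [P1→D gives 9>6]
(A,Q,X): not NE [P2→S gives 7>4; P3→Z gives 8>0]
(A,Q,Y): not NE [P1→D gives 8>3; P2→S gives 7>2; P3→Z gives 8>1]
(A,Q,Z): NE
(A,Q,W): not NE [P1→C gives 6>2; P2→P gives 8>6; P3→Z gives 8>3]
(A,R,X): not NE [P1→D gives 6>2; P2→S gives 7>0; P3→Z gives 10>9]
(A,R,Y): not NE [P1→D gives 9>1; P2→S gives 7>3; P3→Z gives 10>3]
(A,R,Z): NE
(A,R,W): not NE [P1→D gives 5>3; P2→P gives 8>6; P3→Z gives 10>3]
(A,S,X): not NE [P1→B gives 7>6; P3→W gives 9>2]
(A,S,Y): not NE [P1→C gives 7>6; P3→W gives 9>0]
(A,S,Z): not NE [P2→R gives 9>8; P3→W gives 9>4]
(A,S,W): not NE [P2→P gives 8>4]
(B,P,X): not NE [P1→C gives 7>2; P3→W gives 9>6]
(B,P,Y): not NE [P1→D gives 8>6; P2→R gives 9>3; P3→W gives 9>1]
(B,P,Z): not NE [P3→W gives 9>2]
(B,P,W): not NE [P1→D gives 9>3]
(B,Q,X): not NE [P1→C gives 9>8]
(B,Q,Y): not NE [P1→D gives 8>4; P2→R gives 9>5]
(B,Q,Z): not NE [P1→C gives 9>3; P2→P gives 9>2; P3→Y gives 8>4]
(B,Q,W): not NE [P1→C gives 6>5; P2→P gives 9>3; P3→Y gives 8>1]
(B,R,X): not NE [P1→D gives 6>5; P2→Q gives 9>0; P3→Z gives 9>0]
(B,R,Y): not NE [P1→D gives 9>7; P3→Z gives 9>3]
(B,R,Z): not NE [P1→A gives 9>8; P2→P gives 9>0]
(B,R,W): not NE [P1→D gives 5>4; P2→P gives 9>7; P3→Z gives 9>2]
(B,S,X): not NE [P2→Q gives 9>7; P3→Z gives 6>0]
(B,S,Y): not NE [P1→C gives 7>4; P2→R gives 9>7; P3→Z gives 6>0]
(B,S,Z): not NE [P1→A gives 9>1; P2→P gives 9>1]
(B,S,W): not NE [P1→A gives 9>2; P2→P gives 9>1; P3→Z gives 6>5]
(C,P,X): not NE [P2→S gives 9>2; P3→W gives 9>7]
(C,P,Y): not NE [P1→D gives 8>1; P2→Q gives 7>6; P3→W gives 9>8]
(C,P,Z): not NE [P1→B gives 7>6; P2→R gives 5>1; P3→W gives 9>5]
(C,P,W): not NE [P1→D gives 9>2]
(C,Q,X): not NE [P2→S gives 9>5; P3→W gives 9>4]
(C,Q,Y): not NE [P3→W gives 9>8]
(C,Q,Z): not NE [P3→W gives 9>0]
(C,Q,W): not NE [P2→P gives 5>1]
(C,R,X): not NE [P1→D gives 6>2; P2→S gives 9>7]
(C,R,Y): not NE [P2→Q gives 7>6; P3→X gives 7>3]
(C,R,Z): not NE [P1→A gives 9>3; P3→X gives 7>1]
(C,R,W): not NE [P1→D gives 5>1; P2→P gives 5>3; P3→X gives 7>1]
(C,S,X): not NE [P1→B gives 7>4; P3→Y gives 3>1]
(C,S,Y): not NE [P2→Q gives 7>6]
(C,S,Z): not NE [P1→A gives 9>7; P2→R gives 5>1; P3→Y gives 3>2]
(C,S,W): not NE [P1→A gives 9>7; P2→P gives 5>4; P3→Y gives 3>1]
(D,P,X): not NE [P1→C gives 7>5; P2→R gives 10>3; P3→Z gives 9>4]
(D,P,Y): not NE [P2→R gives 9>3; P3→Z gives 9>3]
(D,P,Z): not NE [P1→B gives 7>2; P2→S gives 7>6]
(D,P,W): not NE [P2→S gives 8>3; P3→Z gives 9>5]
(D,Q,X): not NE [P1→C gives 9>7; P2→R gives 10>6]
(D,Q,Y): not NE [P2→R gives 9>5; P3→X gives 8>4]
(D,Q,Z): not NE [P1→C gives 9>1; P2→S gives 7>3; P3→X gives 8>2]
(D,Q,W): not NE [P1→C gives 6>0; P2→S gives 8>7; P3→X gives 8>5]
(D,R,X): NE
(D,R,Y): not NE [P3→X gives 6>3]
(D,R,Z): not NE [P1→A gives 9>6; P2→S gives 7>3; P3→X gives 6>1]
(D,R,W): not NE [P2→S gives 8>5; P3→X gives 6>5]
(D,S,X): not NE [P1→B gives 7>3; P2→R gives 10>8; P3→W gives 8>0]
(D,S,Y): not NE [P1→C gives 7>0; P2→R gives 9>1; P3→W gives 8>1]
(D,S,Z): not NE [P1→A gives 9>7; P3→W gives 8>7]
(D,S,W): not NE [P1→A gives 9>6]

PSNE = {(A,Q,Z), (A,R,Z), (D,R,X)}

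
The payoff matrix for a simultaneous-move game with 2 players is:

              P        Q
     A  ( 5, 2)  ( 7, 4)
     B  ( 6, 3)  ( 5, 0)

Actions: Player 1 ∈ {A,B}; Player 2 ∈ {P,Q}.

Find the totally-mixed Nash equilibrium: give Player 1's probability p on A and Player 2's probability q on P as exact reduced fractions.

P1 indiff ⇒ q·5+(1-q)·7 = q·6+(1-q)·5 ⇒ q(-1) = (1-q)(-2) ⇒ q = 2/3
P2 indiff ⇒ p·2+(1-p)·3 = p·4+(1-p)·0 ⇒ p(-2) = (1-p)(-3) ⇒ p = 3/5

P1 mixes 3/5 on A; P2 mixes 2/3 on P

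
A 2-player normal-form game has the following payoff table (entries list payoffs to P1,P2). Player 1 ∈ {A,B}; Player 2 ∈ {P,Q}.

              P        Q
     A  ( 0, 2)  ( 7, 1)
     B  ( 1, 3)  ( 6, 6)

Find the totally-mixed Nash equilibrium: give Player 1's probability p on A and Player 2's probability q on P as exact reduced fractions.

p=3/4, q=1/2

P1 indiff ⇒ q·0+(1-q)·7 = q·1+(1-q)·6 ⇒ q(-1) = (1-q)(-1) ⇒ q = 1/2
P2 indiff ⇒ p·2+(1-p)·3 = p·1+(1-p)·6 ⇒ p(1) = (1-p)(3) ⇒ p = 3/4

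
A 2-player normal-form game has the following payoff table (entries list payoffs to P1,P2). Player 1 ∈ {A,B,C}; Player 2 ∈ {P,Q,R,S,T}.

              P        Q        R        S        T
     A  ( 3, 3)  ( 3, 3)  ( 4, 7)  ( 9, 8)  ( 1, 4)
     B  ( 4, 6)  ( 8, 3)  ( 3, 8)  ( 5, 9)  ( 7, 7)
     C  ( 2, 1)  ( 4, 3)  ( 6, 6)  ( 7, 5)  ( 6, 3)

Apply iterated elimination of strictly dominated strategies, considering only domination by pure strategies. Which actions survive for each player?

P2 drop P (R beats it: A:7>3 B:8>6 C:6>1)
P2 drop Q (R beats it: A:7>3 B:8>3 C:6>3)
P2 drop T (R beats it: A:7>4 B:8>7 C:6>3)
P1 drop B (A beats it: R:4>3 S:9>5)
P1→{A,C} P2→{R,S}

Survivors P1:{A,C} P2:{R,S}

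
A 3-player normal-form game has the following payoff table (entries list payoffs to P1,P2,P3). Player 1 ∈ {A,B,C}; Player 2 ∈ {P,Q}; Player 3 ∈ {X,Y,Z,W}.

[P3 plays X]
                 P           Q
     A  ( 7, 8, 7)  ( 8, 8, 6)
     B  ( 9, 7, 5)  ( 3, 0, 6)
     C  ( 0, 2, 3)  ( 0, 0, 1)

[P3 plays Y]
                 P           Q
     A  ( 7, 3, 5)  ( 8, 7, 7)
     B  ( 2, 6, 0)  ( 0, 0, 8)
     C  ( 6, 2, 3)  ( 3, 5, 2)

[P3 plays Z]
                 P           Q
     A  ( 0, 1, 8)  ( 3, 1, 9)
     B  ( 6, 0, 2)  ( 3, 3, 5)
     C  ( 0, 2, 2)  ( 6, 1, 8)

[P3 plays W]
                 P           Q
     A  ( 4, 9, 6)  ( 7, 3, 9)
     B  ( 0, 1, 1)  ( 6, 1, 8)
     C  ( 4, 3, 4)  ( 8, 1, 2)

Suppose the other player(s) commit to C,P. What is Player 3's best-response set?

u_3(X vs C,P) = 3
u_3(Y vs C,P) = 3
u_3(Z vs C,P) = 2
u_3(W vs C,P) = 4
max payoff 4 at {W}

P3 best: {W}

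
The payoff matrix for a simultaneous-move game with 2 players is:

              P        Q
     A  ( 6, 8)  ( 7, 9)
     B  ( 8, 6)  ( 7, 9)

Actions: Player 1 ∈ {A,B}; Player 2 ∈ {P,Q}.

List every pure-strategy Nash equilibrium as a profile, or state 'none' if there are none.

Nash profiles: (A,Q), (B,Q)

(A,P): not NE [P1→B gives 8>6; P2→Q gives 9>8]
(A,Q): NE
(B,P): not NE [P2→Q gives 9>6]
(B,Q): NE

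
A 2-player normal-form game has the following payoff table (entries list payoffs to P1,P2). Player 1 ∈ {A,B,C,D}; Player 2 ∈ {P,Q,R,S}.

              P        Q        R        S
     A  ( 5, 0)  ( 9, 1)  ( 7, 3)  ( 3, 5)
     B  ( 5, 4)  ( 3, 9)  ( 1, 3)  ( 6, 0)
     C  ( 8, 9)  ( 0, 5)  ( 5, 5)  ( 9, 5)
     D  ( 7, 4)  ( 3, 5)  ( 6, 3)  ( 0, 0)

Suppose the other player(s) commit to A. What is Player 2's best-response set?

u_2(P vs A) = 0
u_2(Q vs A) = 1
u_2(R vs A) = 3
u_2(S vs A) = 5
max payoff 5 at {S}

argmax u_2 = {S}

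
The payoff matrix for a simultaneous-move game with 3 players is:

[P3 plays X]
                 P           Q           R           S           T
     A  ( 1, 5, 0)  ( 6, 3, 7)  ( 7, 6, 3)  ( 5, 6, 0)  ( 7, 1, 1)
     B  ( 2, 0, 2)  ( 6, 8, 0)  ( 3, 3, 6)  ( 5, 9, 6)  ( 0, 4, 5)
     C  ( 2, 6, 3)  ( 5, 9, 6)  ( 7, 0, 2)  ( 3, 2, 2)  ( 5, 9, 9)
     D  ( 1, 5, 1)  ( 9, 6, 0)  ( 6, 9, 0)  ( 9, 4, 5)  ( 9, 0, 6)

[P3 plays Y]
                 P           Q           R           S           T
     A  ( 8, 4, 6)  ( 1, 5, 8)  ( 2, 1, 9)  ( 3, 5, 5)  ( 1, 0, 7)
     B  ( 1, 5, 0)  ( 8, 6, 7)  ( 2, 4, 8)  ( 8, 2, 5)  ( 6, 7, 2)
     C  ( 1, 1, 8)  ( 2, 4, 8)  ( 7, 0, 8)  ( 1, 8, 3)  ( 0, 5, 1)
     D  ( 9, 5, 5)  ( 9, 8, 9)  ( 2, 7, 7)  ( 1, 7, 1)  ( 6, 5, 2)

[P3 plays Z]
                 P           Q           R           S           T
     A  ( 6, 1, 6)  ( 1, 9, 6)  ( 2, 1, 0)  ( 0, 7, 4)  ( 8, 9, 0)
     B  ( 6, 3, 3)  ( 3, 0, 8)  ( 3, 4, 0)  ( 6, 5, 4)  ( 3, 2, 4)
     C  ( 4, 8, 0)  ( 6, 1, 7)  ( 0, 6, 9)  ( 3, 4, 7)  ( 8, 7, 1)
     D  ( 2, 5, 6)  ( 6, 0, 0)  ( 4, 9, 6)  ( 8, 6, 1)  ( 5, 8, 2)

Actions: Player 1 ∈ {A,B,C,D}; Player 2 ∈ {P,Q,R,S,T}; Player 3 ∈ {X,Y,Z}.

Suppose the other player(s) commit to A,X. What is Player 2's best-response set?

u_2(P vs A,X) = 5
u_2(Q vs A,X) = 3
u_2(R vs A,X) = 6
u_2(S vs A,X) = 6
u_2(T vs A,X) = 1
max payoff 6 at {R,S}

BR_2 = {R,S}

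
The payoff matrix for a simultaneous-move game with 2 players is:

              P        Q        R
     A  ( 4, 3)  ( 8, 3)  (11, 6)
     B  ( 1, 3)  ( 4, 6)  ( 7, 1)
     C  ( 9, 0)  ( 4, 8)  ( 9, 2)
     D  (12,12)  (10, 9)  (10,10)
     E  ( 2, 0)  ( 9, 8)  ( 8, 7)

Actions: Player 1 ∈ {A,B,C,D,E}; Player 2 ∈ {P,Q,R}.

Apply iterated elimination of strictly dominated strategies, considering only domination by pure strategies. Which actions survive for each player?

P1 drop B (A beats it: P:4>1 Q:8>4 R:11>7)
P1 drop C (D beats it: P:12>9 Q:10>4 R:10>9)
P1 drop E (D beats it: P:12>2 Q:10>9 R:10>8)
P2 drop Q (R beats it: A:6>3 D:10>9)
P1→{A,D} P2→{P,R}

IESDS → P1:{A,D} P2:{P,R}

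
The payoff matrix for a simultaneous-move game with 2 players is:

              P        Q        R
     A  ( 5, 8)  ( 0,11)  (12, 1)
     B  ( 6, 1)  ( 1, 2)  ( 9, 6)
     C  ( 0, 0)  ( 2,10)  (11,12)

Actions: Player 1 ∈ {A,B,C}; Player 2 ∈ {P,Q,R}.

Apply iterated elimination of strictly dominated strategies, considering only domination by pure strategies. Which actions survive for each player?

P2 drop P (Q beats it: A:11>8 B:2>1 C:10>0)
P1 drop B (C beats it: Q:2>1 R:11>9)
P1→{A,C} P2→{Q,R}

Survivors P1:{A,C} P2:{Q,R}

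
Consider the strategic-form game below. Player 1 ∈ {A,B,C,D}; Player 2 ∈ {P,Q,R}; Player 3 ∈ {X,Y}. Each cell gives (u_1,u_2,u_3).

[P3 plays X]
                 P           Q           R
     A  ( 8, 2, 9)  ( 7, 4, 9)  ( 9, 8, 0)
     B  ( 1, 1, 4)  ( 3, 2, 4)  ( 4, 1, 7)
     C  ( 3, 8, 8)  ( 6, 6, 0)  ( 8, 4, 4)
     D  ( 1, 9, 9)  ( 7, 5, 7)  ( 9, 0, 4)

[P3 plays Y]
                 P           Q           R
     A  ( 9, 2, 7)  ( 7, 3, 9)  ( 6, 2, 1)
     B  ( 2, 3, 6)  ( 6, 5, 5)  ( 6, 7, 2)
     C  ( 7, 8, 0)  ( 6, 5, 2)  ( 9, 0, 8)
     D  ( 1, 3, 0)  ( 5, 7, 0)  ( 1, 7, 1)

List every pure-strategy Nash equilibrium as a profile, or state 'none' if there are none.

PSNE = {(A,Q,Y)}

(A,P,X): not NE [P2→R gives 8>2]
(A,P,Y): not NE [P2→Q gives 3>2; P3→X gives 9>7]
(A,Q,X): not NE [P2→R gives 8>4]
(A,Q,Y): NE
(A,R,X): not NE [P3→Y gives 1>0]
(A,R,Y): not NE [P1→C gives 9>6; P2→Q gives 3>2]
(B,P,X): not NE [P1→A gives 8>1; P2→Q gives 2>1; P3→Y gives 6>4]
(B,P,Y): not NE [P1→A gives 9>2; P2→R gives 7>3]
(B,Q,X): not NE [P1→D gives 7>3; P3→Y gives 5>4]
(B,Q,Y): not NE [P1→A gives 7>6; P2→R gives 7>5]
(B,R,X): not NE [P1→D gives 9>4; P2→Q gives 2>1]
(B,R,Y): not NE [P1→C gives 9>6; P3→X gives 7>2]
(C,P,X): not NE [P1→A gives 8>3]
(C,P,Y): not NE [P1→A gives 9>7; P3→X gives 8>0]
(C,Q,X): not NE [P1→D gives 7>6; P2→P gives 8>6; P3→Y gives 2>0]
(C,Q,Y): not NE [P1→A gives 7>6; P2→P gives 8>5]
(C,R,X): not NE [P1→D gives 9>8; P2→P gives 8>4; P3→Y gives 8>4]
(C,R,Y): not NE [P2→P gives 8>0]
(D,P,X): not NE [P1→A gives 8>1]
(D,P,Y): not NE [P1→A gives 9>1; P2→R gives 7>3; P3→X gives 9>0]
(D,Q,X): not NE [P2→P gives 9>5]
(D,Q,Y): not NE [P1→A gives 7>5; P3→X gives 7>0]
(D,R,X): not NE [P2→P gives 9>0]
(D,R,Y): not NE [P1→C gives 9>1; P3→X gives 4>1]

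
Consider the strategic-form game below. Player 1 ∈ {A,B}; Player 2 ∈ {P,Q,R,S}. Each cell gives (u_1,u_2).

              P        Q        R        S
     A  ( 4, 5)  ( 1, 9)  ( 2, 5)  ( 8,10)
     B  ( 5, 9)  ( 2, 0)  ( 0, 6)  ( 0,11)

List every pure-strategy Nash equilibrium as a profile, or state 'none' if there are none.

(A,P): not NE [P1→B gives 5>4; P2→S gives 10>5]
(A,Q): not NE [P1→B gives 2>1; P2→S gives 10>9]
(A,R): not NE [P2→S gives 10>5]
(A,S): NE
(B,P): not NE [P2→S gives 11>9]
(B,Q): not NE [P2→S gives 11>0]
(B,R): not NE [P1→A gives 2>0; P2→S gives 11>6]
(B,S): not NE [P1→A gives 8>0]

NE set: (A,S)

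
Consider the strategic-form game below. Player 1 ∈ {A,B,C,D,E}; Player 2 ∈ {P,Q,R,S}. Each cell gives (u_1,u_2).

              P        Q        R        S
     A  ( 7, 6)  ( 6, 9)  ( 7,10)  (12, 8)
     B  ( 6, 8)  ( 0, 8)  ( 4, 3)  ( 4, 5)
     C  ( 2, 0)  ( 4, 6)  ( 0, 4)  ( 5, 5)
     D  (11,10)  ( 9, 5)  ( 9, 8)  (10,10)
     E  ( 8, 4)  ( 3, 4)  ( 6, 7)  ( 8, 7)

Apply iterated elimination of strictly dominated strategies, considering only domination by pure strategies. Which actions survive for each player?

Survivors P1:{A,D} P2:{P,R,S}

P1 drop B (A beats it: P:7>6 Q:6>0 R:7>4 S:12>4)
P1 drop C (A beats it: P:7>2 Q:6>4 R:7>0 S:12>5)
P1 drop E (D beats it: P:11>8 Q:9>3 R:9>6 S:10>8)
P2 drop Q (R beats it: A:10>9 D:8>5)
P1→{A,D} P2→{P,R,S}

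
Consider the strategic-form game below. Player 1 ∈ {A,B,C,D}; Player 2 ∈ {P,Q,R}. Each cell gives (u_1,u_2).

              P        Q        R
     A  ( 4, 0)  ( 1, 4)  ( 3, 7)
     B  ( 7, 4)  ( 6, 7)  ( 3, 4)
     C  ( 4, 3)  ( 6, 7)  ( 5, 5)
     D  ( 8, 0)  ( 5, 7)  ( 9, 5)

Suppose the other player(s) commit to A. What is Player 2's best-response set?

u_2(P vs A) = 0
u_2(Q vs A) = 4
u_2(R vs A) = 7
max payoff 7 at {R}

P2 best: {R}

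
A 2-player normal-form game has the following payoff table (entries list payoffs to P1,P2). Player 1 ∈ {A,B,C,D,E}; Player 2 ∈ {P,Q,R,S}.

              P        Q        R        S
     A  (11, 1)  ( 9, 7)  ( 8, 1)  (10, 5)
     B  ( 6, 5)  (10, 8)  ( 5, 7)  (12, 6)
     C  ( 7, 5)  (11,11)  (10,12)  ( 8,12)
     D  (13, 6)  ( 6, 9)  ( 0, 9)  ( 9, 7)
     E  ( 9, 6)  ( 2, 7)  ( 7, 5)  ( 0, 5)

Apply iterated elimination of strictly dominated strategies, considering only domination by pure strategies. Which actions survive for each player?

P1 drop E (A beats it: P:11>9 Q:9>2 R:8>7 S:10>0)
P2 drop P (Q beats it: A:7>1 B:8>5 C:11>5 D:9>6)
P1 drop D (A beats it: Q:9>6 R:8>0 S:10>9)
P1→{A,B,C} P2→{Q,R,S}

Remaining: P1:{A,B,C} P2:{Q,R,S}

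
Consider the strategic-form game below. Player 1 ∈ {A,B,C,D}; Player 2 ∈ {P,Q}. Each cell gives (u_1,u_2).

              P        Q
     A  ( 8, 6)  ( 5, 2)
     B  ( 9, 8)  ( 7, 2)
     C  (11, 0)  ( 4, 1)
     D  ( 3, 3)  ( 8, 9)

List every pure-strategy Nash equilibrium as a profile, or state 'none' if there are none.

NE set: (D,Q)

(A,P): not NE [P1→C gives 11>8]
(A,Q): not NE [P1→D gives 8>5; P2→P gives 6>2]
(B,P): not NE [P1→C gives 11>9]
(B,Q): not NE [P1→D gives 8>7; P2→P gives 8>2]
(C,P): not NE [P2→Q gives 1>0]
(C,Q): not NE [P1→D gives 8>4]
(D,P): not NE [P1→C gives 11>3; P2→Q gives 9>3]
(D,Q): NE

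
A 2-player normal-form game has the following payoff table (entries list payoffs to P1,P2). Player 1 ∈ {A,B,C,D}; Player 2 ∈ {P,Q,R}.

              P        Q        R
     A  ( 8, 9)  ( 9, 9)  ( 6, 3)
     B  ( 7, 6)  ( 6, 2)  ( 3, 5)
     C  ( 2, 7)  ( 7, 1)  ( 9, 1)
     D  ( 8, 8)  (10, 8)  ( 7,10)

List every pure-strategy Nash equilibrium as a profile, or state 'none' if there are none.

(A,P): NE
(A,Q): not NE [P1→D gives 10>9]
(A,R): not NE [P1→C gives 9>6; P2→Q gives 9>3]
(B,P): not NE [P1→D gives 8>7]
(B,Q): not NE [P1→D gives 10>6; P2→P gives 6>2]
(B,R): not NE [P1→C gives 9>3; P2→P gives 6>5]
(C,P): not NE [P1→D gives 8>2]
(C,Q): not NE [P1→D gives 10>7; P2→P gives 7>1]
(C,R): not NE [P2→P gives 7>1]
(D,P): not NE [P2→R gives 10>8]
(D,Q): not NE [P2→R gives 10>8]
(D,R): not NE [P1→C gives 9>7]

PSNE = {(A,P)}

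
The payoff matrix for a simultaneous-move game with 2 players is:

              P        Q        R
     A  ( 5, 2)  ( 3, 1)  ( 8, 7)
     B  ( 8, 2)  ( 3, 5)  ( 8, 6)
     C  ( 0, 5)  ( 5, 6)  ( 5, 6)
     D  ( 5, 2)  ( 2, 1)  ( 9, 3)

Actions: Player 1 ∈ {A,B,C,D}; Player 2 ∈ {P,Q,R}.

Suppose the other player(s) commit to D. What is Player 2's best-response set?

u_2(P vs D) = 2
u_2(Q vs D) = 1
u_2(R vs D) = 3
max payoff 3 at {R}

P2 best: {R}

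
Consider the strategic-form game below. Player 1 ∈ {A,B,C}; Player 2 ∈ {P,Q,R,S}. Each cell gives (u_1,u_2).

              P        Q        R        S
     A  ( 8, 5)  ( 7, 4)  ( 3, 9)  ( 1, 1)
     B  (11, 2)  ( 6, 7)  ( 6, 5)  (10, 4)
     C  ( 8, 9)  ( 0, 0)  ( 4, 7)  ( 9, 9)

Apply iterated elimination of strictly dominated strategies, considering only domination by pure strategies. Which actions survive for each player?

IESDS → P1:{A,B} P2:{Q,R}

P1 drop C (B beats it: P:11>8 Q:6>0 R:6>4 S:10>9)
P2 drop P (R beats it: A:9>5 B:5>2)
P2 drop S (Q beats it: A:4>1 B:7>4)
P1→{A,B} P2→{Q,R}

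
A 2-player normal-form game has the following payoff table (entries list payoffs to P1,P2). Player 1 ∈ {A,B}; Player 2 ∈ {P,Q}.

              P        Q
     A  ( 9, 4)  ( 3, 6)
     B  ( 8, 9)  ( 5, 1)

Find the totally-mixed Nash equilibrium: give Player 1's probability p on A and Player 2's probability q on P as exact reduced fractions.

P1 mixes 4/5 on A; P2 mixes 2/3 on P

P1 indiff ⇒ q·9+(1-q)·3 = q·8+(1-q)·5 ⇒ q(1) = (1-q)(2) ⇒ q = 2/3
P2 indiff ⇒ p·4+(1-p)·9 = p·6+(1-p)·1 ⇒ p(-2) = (1-p)(-8) ⇒ p = 4/5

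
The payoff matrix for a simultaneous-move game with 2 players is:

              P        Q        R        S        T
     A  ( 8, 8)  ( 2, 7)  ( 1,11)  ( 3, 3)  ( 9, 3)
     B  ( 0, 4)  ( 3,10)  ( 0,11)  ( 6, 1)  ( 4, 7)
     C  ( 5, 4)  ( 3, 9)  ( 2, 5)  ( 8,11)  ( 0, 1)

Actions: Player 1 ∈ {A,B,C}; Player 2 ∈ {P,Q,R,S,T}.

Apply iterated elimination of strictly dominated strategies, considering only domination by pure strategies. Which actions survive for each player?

P2 drop P (R beats it: A:11>8 B:11>4 C:5>4)
P2 drop T (Q beats it: A:7>3 B:10>7 C:9>1)
P1 drop A (C beats it: Q:3>2 R:2>1 S:8>3)
P1→{B,C} P2→{Q,R,S}

Remaining: P1:{B,C} P2:{Q,R,S}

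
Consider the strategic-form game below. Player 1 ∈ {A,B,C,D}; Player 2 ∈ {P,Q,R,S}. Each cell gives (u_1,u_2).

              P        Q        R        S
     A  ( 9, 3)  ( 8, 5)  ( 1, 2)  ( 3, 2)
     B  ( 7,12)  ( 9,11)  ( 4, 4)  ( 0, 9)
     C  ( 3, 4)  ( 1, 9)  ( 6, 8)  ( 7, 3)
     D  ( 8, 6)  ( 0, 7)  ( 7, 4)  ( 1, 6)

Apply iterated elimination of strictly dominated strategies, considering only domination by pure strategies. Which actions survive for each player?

P2 drop R (Q beats it: A:5>2 B:11>4 C:9>8 D:7>4)
P1 drop D (A beats it: P:9>8 Q:8>0 S:3>1)
P2 drop S (P beats it: A:3>2 B:12>9 C:4>3)
P1 drop C (A beats it: P:9>3 Q:8>1)
P1→{A,B} P2→{P,Q}

Survivors P1:{A,B} P2:{P,Q}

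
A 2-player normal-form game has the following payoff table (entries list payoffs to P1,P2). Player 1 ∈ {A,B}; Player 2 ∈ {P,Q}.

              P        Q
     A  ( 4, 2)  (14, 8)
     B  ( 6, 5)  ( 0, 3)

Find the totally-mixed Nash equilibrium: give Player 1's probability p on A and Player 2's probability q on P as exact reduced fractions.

(p,q) = (1/4, 7/8)

P1 indiff ⇒ q·4+(1-q)·14 = q·6+(1-q)·0 ⇒ q(-2) = (1-q)(-14) ⇒ q = 7/8
P2 indiff ⇒ p·2+(1-p)·5 = p·8+(1-p)·3 ⇒ p(-6) = (1-p)(-2) ⇒ p = 1/4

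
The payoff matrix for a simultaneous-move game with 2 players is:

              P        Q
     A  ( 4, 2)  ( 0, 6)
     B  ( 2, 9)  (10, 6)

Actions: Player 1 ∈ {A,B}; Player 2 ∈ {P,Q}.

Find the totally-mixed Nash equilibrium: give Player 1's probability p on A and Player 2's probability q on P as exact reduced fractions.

P1 mixes 3/7 on A; P2 mixes 5/6 on P

P1 indiff ⇒ q·4+(1-q)·0 = q·2+(1-q)·10 ⇒ q(2) = (1-q)(10) ⇒ q = 5/6
P2 indiff ⇒ p·2+(1-p)·9 = p·6+(1-p)·6 ⇒ p(-4) = (1-p)(-3) ⇒ p = 3/7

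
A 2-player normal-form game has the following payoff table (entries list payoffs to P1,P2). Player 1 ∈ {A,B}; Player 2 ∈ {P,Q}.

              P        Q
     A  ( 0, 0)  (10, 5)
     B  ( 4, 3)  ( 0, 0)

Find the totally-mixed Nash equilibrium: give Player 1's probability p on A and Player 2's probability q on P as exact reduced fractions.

(p,q) = (3/8, 5/7)

P1 indiff ⇒ q·0+(1-q)·10 = q·4+(1-q)·0 ⇒ q(-4) = (1-q)(-10) ⇒ q = 5/7
P2 indiff ⇒ p·0+(1-p)·3 = p·5+(1-p)·0 ⇒ p(-5) = (1-p)(-3) ⇒ p = 3/8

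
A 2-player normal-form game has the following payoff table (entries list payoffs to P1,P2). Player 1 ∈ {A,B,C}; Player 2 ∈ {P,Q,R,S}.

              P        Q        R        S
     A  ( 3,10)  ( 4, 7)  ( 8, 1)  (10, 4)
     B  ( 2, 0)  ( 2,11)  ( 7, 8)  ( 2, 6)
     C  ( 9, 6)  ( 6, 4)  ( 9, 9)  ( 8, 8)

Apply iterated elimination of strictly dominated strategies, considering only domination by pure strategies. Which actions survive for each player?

P1 drop B (A beats it: P:3>2 Q:4>2 R:8>7 S:10>2)
P2 drop Q (P beats it: A:10>7 C:6>4)
P1→{A,C} P2→{P,R,S}

Survivors P1:{A,C} P2:{P,R,S}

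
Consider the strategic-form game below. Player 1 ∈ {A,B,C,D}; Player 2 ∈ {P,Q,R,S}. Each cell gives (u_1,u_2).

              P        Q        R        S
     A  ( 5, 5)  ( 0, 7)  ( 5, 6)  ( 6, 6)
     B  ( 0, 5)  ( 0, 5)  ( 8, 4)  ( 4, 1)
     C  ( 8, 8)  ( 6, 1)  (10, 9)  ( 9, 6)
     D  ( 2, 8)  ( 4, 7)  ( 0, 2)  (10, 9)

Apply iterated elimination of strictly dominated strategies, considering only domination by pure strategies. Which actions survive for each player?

Remaining: P1:{C,D} P2:{P,R,S}

P1 drop A (C beats it: P:8>5 Q:6>0 R:10>5 S:9>6)
P1 drop B (C beats it: P:8>0 Q:6>0 R:10>8 S:9>4)
P2 drop Q (P beats it: C:8>1 D:8>7)
P1→{C,D} P2→{P,R,S}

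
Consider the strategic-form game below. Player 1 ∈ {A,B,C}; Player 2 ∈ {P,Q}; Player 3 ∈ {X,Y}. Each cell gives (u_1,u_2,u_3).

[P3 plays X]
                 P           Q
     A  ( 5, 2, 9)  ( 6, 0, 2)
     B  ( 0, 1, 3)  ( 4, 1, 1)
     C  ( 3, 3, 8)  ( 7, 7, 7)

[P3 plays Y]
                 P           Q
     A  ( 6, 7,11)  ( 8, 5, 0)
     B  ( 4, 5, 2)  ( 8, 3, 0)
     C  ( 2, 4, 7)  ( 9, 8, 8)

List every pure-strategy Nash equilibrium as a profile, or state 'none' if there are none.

(A,P,X): not NE [P3→Y gives 11>9]
(A,P,Y): NE
(A,Q,X): not NE [P1→C gives 7>6; P2→P gives 2>0]
(A,Q,Y): not NE [P1→C gives 9>8; P2→P gives 7>5; P3→X gives 2>0]
(B,P,X): not NE [P1→A gives 5>0]
(B,P,Y): not NE [P1→A gives 6>4; P3→X gives 3>2]
(B,Q,X): not NE [P1→C gives 7>4]
(B,Q,Y): not NE [P1→C gives 9>8; P2→P gives 5>3; P3→X gives 1>0]
(C,P,X): not NE [P1→A gives 5>3; P2→Q gives 7>3]
(C,P,Y): not NE [P1→A gives 6>2; P2→Q gives 8>4; P3→X gives 8>7]
(C,Q,X): not NE [P3→Y gives 8>7]
(C,Q,Y): NE

NE set: (A,P,Y), (C,Q,Y)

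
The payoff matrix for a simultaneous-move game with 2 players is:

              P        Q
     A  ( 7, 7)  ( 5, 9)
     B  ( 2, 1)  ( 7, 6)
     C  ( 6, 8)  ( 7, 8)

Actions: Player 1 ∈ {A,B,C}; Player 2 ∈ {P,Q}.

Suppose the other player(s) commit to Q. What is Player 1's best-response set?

P1 best: {B,C}

u_1(A vs Q) = 5
u_1(B vs Q) = 7
u_1(C vs Q) = 7
max payoff 7 at {B,C}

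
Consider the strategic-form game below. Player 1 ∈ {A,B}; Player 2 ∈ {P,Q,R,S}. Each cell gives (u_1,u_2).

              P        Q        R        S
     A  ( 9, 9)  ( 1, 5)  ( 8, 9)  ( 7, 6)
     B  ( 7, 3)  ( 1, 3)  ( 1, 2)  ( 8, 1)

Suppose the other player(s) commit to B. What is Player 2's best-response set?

u_2(P vs B) = 3
u_2(Q vs B) = 3
u_2(R vs B) = 2
u_2(S vs B) = 1
max payoff 3 at {P,Q}

P2 best: {P,Q}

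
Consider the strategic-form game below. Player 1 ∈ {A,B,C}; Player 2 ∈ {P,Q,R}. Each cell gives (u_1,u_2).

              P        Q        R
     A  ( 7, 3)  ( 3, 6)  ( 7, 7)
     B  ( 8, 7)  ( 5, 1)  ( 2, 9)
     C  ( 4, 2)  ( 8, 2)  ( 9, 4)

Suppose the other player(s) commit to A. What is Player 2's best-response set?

P2 best: {R}

u_2(P vs A) = 3
u_2(Q vs A) = 6
u_2(R vs A) = 7
max payoff 7 at {R}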